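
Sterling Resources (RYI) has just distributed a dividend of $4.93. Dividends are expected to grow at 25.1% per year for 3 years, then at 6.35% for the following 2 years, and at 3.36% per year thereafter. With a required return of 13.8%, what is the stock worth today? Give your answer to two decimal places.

Three-stage DDM. Project D₁…D_5; terminal Gordon value at t=5 with g = 0.0336; discount at r = 0.138.
D_1 = 6.1674
D_2 = 7.7155
D_3 = 9.6520
D_4 = 10.2649
D_5 = 10.9168
TV_5 = 11.2836/(0.138−0.0336) = 108.0801
P₀ = Σ Dₜ/(1+r)ᵗ + TV_5/(1+r)^5 = 86.3952

$86.40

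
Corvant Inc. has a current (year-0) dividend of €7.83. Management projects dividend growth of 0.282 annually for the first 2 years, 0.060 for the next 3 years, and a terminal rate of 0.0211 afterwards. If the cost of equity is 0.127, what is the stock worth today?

€127.25

Three-stage DDM. Project D₁…D_5; terminal Gordon value at t=5 with g = 0.0211; discount at r = 0.127.
D_1 = 10.0381
D_2 = 12.8688
D_3 = 13.6409
D_4 = 14.4594
D_5 = 15.3269
TV_5 = 15.6503/(0.127−0.0211) = 147.7841
P₀ = Σ Dₜ/(1+r)ᵗ + TV_5/(1+r)^5 = 127.2461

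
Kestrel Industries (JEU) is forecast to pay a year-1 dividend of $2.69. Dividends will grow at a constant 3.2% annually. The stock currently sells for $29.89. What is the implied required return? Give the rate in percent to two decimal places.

Rearranging the constant-growth DDM: r = D₁/P₀ + g.
r = 2.6900 / 29.89 + 0.032 = 0.09000 + 0.032 = 0.12200

12.20%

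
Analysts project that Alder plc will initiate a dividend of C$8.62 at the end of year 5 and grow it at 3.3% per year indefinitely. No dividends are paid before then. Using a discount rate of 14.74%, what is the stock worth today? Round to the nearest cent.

C$43.47

Deferred-dividend DDM. At t=4 the remaining stream is a growing perpetuity with first payment D_5 = 8.62.
V_4 = D_5/(r−g) = 8.62/(0.1474−0.033) = 75.3497
P₀ = V_4/(1+r)^4 = 75.3497/(1+0.1474)^4 = 43.4732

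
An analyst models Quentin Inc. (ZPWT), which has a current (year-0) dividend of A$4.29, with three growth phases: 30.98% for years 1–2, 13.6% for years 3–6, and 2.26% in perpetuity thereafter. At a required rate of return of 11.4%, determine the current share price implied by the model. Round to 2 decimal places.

A$107.64

Three-stage DDM. Project D₁…D_6; terminal Gordon value at t=6 with g = 0.0226; discount at r = 0.114.
D_1 = 5.6190
D_2 = 7.3598
D_3 = 8.3608
D_4 = 9.4978
D_5 = 10.7895
D_6 = 12.2569
TV_6 = 12.5339/(0.114−0.0226) = 137.1324
P₀ = Σ Dₜ/(1+r)ᵗ + TV_6/(1+r)^6 = 107.6427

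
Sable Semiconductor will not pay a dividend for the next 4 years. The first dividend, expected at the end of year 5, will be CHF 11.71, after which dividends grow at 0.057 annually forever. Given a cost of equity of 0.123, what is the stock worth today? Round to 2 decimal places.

CHF 111.56

Deferred-dividend DDM. At t=4 the remaining stream is a growing perpetuity with first payment D_5 = 11.71.
V_4 = D_5/(r−g) = 11.71/(0.123−0.057) = 177.4242
P₀ = V_4/(1+r)^4 = 177.4242/(1+0.123)^4 = 111.5563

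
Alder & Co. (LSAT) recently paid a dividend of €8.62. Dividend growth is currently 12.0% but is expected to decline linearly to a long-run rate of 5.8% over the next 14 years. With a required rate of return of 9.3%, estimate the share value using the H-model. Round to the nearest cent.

€367.46

H-model: P₀ = D₀[(1+g_L) + H(g_S−g_L)]/(r−g_L), with H = 14/2 = 7.
P₀ = 8.62 × [(1+0.058) + 7×(0.12−0.058)] / (0.093−0.058)
   = 8.62 × 1.4920 / 0.035 = 367.4583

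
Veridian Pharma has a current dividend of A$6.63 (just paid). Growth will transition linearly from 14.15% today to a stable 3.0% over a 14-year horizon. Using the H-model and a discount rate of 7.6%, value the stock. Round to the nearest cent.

H-model: P₀ = D₀[(1+g_L) + H(g_S−g_L)]/(r−g_L), with H = 14/2 = 7.
P₀ = 6.63 × [(1+0.03) + 7×(0.1415−0.03)] / (0.076−0.03)
   = 6.63 × 1.8105 / 0.046 = 260.9482

A$260.95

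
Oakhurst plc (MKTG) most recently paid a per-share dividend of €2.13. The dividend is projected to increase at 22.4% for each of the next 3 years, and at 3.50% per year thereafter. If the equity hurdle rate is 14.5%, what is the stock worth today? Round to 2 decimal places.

Two-stage DDM. Project D₁…D_3 at 0.224, terminal growth 0.035, discount at r = 0.145.
D_1 = 2.6071
D_2 = 3.1911
D_3 = 3.9059
Terminal value at t=3: TV = D_4/(r−g) = 4.0426/(0.145−0.035) = 36.7512
P₀ = 2.6071/(1+0.145)^1 + 3.1911/(1+0.145)^2 + 3.9059/(1+0.145)^3 + 36.7512/(1+0.145)^3 = 31.7955

€31.80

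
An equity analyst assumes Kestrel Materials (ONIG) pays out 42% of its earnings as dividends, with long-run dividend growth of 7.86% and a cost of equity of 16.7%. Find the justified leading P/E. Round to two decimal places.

Justified leading P/E = b/(r−g) = 0.42/(0.167−0.0786) = 4.7511

4.75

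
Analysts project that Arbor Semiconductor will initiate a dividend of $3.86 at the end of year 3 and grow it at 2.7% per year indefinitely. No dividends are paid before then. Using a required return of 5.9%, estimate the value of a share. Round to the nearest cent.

$107.56

Deferred-dividend DDM. At t=2 the remaining stream is a growing perpetuity with first payment D_3 = 3.86.
V_2 = D_3/(r−g) = 3.86/(0.059−0.027) = 120.6250
P₀ = V_2/(1+r)^2 = 120.6250/(1+0.059)^2 = 107.5587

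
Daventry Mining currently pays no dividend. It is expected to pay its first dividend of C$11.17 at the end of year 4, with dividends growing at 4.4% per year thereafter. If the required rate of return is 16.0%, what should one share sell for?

Deferred-dividend DDM. At t=3 the remaining stream is a growing perpetuity with first payment D_4 = 11.17.
V_3 = D_4/(r−g) = 11.17/(0.16−0.044) = 96.2931
P₀ = V_3/(1+r)^3 = 96.2931/(1+0.16)^3 = 61.6909

C$61.69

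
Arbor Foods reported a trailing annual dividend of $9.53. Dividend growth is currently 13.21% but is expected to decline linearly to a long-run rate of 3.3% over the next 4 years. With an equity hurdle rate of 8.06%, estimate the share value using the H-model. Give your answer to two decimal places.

$246.50

H-model: P₀ = D₀[(1+g_L) + H(g_S−g_L)]/(r−g_L), with H = 4/2 = 2.
P₀ = 9.53 × [(1+0.033) + 2×(0.1321−0.033)] / (0.0806−0.033)
   = 9.53 × 1.2312 / 0.0476 = 246.4987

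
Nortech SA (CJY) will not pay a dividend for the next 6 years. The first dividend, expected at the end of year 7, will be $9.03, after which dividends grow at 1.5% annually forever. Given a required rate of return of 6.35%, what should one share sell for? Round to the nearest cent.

$128.68

Deferred-dividend DDM. At t=6 the remaining stream is a growing perpetuity with first payment D_7 = 9.03.
V_6 = D_7/(r−g) = 9.03/(0.0635−0.015) = 186.1856
P₀ = V_6/(1+r)^6 = 186.1856/(1+0.0635)^6 = 128.6830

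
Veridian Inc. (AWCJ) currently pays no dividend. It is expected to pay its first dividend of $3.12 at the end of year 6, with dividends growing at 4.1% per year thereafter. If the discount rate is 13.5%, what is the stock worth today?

Deferred-dividend DDM. At t=5 the remaining stream is a growing perpetuity with first payment D_6 = 3.12.
V_5 = D_6/(r−g) = 3.12/(0.135−0.041) = 33.1915
P₀ = V_5/(1+r)^5 = 33.1915/(1+0.135)^5 = 17.6217

$17.62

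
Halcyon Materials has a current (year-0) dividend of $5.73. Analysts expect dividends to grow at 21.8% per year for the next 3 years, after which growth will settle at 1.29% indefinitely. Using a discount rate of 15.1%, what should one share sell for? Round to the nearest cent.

$69.07

Two-stage DDM. Project D₁…D_3 at 0.218, terminal growth 0.0129, discount at r = 0.151.
D_1 = 6.9791
D_2 = 8.5006
D_3 = 10.3537
Terminal value at t=3: TV = D_4/(r−g) = 10.4873/(0.151−0.0129) = 75.9398
P₀ = 6.9791/(1+0.151)^1 + 8.5006/(1+0.151)^2 + 10.3537/(1+0.151)^3 + 75.9398/(1+0.151)^3 = 69.0717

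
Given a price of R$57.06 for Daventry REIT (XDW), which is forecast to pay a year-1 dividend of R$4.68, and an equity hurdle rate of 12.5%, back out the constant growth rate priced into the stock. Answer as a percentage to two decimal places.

4.30%

From P₀ = D₁/(r − g), the implied growth is g = r − D₁/P₀.
g = 0.125 − 4.68/57.06 = 0.125 − 0.08202 = 0.04298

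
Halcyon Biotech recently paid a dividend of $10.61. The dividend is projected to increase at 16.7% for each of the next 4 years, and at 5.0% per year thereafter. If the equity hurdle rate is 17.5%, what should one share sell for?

$128.44

Two-stage DDM. Project D₁…D_4 at 0.167, terminal growth 0.05, discount at r = 0.175.
D_1 = 12.3819
D_2 = 14.4496
D_3 = 16.8627
D_4 = 19.6788
Terminal value at t=4: TV = D_5/(r−g) = 20.6627/(0.175−0.05) = 165.3020
P₀ = 12.3819/(1+0.175)^1 + 14.4496/(1+0.175)^2 + 16.8627/(1+0.175)^3 + 19.6788/(1+0.175)^4 + 165.3020/(1+0.175)^4 = 128.4440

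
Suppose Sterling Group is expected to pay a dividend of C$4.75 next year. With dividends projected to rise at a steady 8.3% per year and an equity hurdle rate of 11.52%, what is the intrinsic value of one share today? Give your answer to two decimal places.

C$147.52

Gordon growth model: P₀ = D₁/(r − g), with D₁ = 4.75 given directly.
P₀ = 4.7500 / (0.1152 − 0.083) = 4.7500 / 0.0322 = 147.5155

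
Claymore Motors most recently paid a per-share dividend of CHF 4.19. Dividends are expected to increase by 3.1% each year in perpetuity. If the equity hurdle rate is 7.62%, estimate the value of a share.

CHF 95.57

Gordon growth model: P₀ = D₁/(r − g). D₁ = 4.19 × (1 + 0.031) = 4.3199.
P₀ = 4.3199 / (0.0762 − 0.031) = 4.3199 / 0.0452 = 95.5728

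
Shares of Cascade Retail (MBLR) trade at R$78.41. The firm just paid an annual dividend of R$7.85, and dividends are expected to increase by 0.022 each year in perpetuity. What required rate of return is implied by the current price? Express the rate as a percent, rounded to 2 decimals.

Rearranging the constant-growth DDM: r = D₁/P₀ + g.
D₁ = 7.85 × (1 + 0.022) = 8.0227.
r = 8.0227 / 78.41 + 0.022 = 0.10232 + 0.022 = 0.12432

12.43%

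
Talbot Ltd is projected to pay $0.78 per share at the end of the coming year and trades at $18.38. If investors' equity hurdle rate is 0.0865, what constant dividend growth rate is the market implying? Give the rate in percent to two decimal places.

4.41%

From P₀ = D₁/(r − g), the implied growth is g = r − D₁/P₀.
g = 0.0865 − 0.78/18.38 = 0.0865 − 0.04244 = 0.04406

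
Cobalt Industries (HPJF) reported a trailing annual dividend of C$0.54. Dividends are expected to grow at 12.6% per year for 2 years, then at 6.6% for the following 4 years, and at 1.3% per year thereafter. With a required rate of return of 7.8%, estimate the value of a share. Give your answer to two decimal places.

Three-stage DDM. Project D₁…D_6; terminal Gordon value at t=6 with g = 0.013; discount at r = 0.078.
D_1 = 0.6080
D_2 = 0.6847
D_3 = 0.7298
D_4 = 0.7780
D_5 = 0.8294
D_6 = 0.8841
TV_6 = 0.8956/(0.078−0.013) = 13.7783
P₀ = Σ Dₜ/(1+r)ᵗ + TV_6/(1+r)^6 = 12.2248

C$12.22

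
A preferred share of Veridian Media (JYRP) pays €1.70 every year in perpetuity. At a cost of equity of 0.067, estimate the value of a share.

Zero-growth DDM (perpetuity): P₀ = D/r = 1.70 / 0.067 = 25.3731

€25.37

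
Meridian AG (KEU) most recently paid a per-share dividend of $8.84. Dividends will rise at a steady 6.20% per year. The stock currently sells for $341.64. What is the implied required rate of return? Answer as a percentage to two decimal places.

8.95%

Rearranging the constant-growth DDM: r = D₁/P₀ + g.
D₁ = 8.84 × (1 + 0.062) = 9.3881.
r = 9.3881 / 341.64 + 0.062 = 0.02748 + 0.062 = 0.08948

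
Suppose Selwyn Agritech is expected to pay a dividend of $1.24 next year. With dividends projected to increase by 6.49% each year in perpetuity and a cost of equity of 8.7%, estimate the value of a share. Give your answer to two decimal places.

Gordon growth model: P₀ = D₁/(r − g), with D₁ = 1.24 given directly.
P₀ = 1.2400 / (0.087 − 0.0649) = 1.2400 / 0.0221 = 56.1086

$56.11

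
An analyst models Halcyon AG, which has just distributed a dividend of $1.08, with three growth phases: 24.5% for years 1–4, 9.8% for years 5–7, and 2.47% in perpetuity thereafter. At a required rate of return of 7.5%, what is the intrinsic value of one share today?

$54.58

Three-stage DDM. Project D₁…D_7; terminal Gordon value at t=7 with g = 0.0247; discount at r = 0.075.
D_1 = 1.3446
D_2 = 1.6740
D_3 = 2.0842
D_4 = 2.5948
D_5 = 2.8491
D_6 = 3.1283
D_7 = 3.4349
TV_7 = 3.5197/(0.075−0.0247) = 69.9740
P₀ = Σ Dₜ/(1+r)ᵗ + TV_7/(1+r)^7 = 54.5791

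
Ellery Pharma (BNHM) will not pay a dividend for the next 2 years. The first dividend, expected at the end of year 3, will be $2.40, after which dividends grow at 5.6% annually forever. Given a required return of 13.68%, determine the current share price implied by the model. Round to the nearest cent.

$22.98

Deferred-dividend DDM. At t=2 the remaining stream is a growing perpetuity with first payment D_3 = 2.40.
V_2 = D_3/(r−g) = 2.40/(0.1368−0.056) = 29.7030
P₀ = V_2/(1+r)^2 = 29.7030/(1+0.1368)^2 = 22.9843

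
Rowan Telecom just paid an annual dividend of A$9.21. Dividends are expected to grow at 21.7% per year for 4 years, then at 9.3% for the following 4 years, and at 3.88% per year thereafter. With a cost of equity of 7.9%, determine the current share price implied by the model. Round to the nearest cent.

Three-stage DDM. Project D₁…D_8; terminal Gordon value at t=8 with g = 0.0388; discount at r = 0.079.
D_1 = 11.2086
D_2 = 13.6408
D_3 = 16.6009
D_4 = 20.2033
D_5 = 22.0822
D_6 = 24.1358
D_7 = 26.3805
D_8 = 28.8338
TV_8 = 29.9526/(0.079−0.0388) = 745.0896
P₀ = Σ Dₜ/(1+r)ᵗ + TV_8/(1+r)^8 = 517.3473

A$517.35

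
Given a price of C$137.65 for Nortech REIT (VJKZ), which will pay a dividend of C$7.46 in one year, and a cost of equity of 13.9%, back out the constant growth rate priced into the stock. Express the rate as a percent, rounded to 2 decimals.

8.48%

From P₀ = D₁/(r − g), the implied growth is g = r − D₁/P₀.
g = 0.139 − 7.46/137.65 = 0.139 − 0.05420 = 0.08480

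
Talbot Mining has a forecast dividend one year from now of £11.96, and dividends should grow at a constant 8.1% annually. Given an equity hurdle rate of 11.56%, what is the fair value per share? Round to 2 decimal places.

Gordon growth model: P₀ = D₁/(r − g), with D₁ = 11.96 given directly.
P₀ = 11.9600 / (0.1156 − 0.081) = 11.9600 / 0.0346 = 345.6647

£345.66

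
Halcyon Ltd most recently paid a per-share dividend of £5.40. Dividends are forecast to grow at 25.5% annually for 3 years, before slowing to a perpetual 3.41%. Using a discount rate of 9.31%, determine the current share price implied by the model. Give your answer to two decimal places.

£164.73

Two-stage DDM. Project D₁…D_3 at 0.255, terminal growth 0.0341, discount at r = 0.0931.
D_1 = 6.7770
D_2 = 8.5051
D_3 = 10.6739
Terminal value at t=3: TV = D_4/(r−g) = 11.0379/(0.0931−0.0341) = 187.0835
P₀ = 6.7770/(1+0.0931)^1 + 8.5051/(1+0.0931)^2 + 10.6739/(1+0.0931)^3 + 187.0835/(1+0.0931)^3 = 164.7274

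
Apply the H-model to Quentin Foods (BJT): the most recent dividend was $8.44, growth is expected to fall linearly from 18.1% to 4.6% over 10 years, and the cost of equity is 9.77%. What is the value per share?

H-model: P₀ = D₀[(1+g_L) + H(g_S−g_L)]/(r−g_L), with H = 10/2 = 5.
P₀ = 8.44 × [(1+0.046) + 5×(0.181−0.046)] / (0.0977−0.046)
   = 8.44 × 1.7210 / 0.0517 = 280.9524

$280.95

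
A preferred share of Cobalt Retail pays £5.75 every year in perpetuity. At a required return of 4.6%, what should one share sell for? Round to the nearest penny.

Zero-growth DDM (perpetuity): P₀ = D/r = 5.75 / 0.046 = 125.0000

£125.00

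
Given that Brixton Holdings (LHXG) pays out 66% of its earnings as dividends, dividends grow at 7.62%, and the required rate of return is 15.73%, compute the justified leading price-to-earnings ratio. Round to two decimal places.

8.14

Justified leading P/E = b/(r−g) = 0.66/(0.1573−0.0762) = 8.1381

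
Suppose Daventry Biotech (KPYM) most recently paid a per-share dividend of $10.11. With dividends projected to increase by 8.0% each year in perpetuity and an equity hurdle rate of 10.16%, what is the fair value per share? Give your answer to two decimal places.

Gordon growth model: P₀ = D₁/(r − g). D₁ = 10.11 × (1 + 0.08) = 10.9188.
P₀ = 10.9188 / (0.1016 − 0.08) = 10.9188 / 0.0216 = 505.5000

$505.50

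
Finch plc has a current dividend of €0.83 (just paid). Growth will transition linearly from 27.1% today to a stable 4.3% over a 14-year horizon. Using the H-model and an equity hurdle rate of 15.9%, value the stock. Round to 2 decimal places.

€18.88

H-model: P₀ = D₀[(1+g_L) + H(g_S−g_L)]/(r−g_L), with H = 14/2 = 7.
P₀ = 0.83 × [(1+0.043) + 7×(0.271−0.043)] / (0.159−0.043)
   = 0.83 × 2.6390 / 0.116 = 18.8825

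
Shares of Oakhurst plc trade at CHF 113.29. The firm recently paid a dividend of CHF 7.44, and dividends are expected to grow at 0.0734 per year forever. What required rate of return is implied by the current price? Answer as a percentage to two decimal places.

14.39%

Rearranging the constant-growth DDM: r = D₁/P₀ + g.
D₁ = 7.44 × (1 + 0.0734) = 7.9861.
r = 7.9861 / 113.29 + 0.0734 = 0.07049 + 0.0734 = 0.14389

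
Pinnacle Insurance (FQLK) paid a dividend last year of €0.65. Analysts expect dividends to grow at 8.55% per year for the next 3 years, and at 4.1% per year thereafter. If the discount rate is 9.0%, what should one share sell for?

€15.57

Two-stage DDM. Project D₁…D_3 at 0.0855, terminal growth 0.041, discount at r = 0.09.
D_1 = 0.7056
D_2 = 0.7659
D_3 = 0.8314
Terminal value at t=3: TV = D_4/(r−g) = 0.8655/(0.09−0.041) = 17.6627
P₀ = 0.7056/(1+0.09)^1 + 0.7659/(1+0.09)^2 + 0.8314/(1+0.09)^3 + 17.6627/(1+0.09)^3 = 15.5728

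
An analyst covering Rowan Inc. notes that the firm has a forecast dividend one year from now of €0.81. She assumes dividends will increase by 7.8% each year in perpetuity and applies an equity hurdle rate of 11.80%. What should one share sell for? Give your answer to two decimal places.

Gordon growth model: P₀ = D₁/(r − g), with D₁ = 0.81 given directly.
P₀ = 0.8100 / (0.118 − 0.078) = 0.8100 / 0.04 = 20.2500

€20.25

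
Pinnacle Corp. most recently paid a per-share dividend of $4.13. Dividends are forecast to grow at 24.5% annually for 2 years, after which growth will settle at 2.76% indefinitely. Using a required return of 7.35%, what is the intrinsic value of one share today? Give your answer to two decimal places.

Two-stage DDM. Project D₁…D_2 at 0.245, terminal growth 0.0276, discount at r = 0.0735.
D_1 = 5.1419
D_2 = 6.4016
Terminal value at t=2: TV = D_3/(r−g) = 6.5783/(0.0735−0.0276) = 143.3178
P₀ = 5.1419/(1+0.0735)^1 + 6.4016/(1+0.0735)^2 + 143.3178/(1+0.0735)^2 = 134.7092

$134.71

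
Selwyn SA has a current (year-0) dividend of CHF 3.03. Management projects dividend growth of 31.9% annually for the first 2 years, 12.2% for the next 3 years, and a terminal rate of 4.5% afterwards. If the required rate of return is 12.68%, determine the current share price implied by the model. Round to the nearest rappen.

Three-stage DDM. Project D₁…D_5; terminal Gordon value at t=5 with g = 0.045; discount at r = 0.1268.
D_1 = 3.9966
D_2 = 5.2715
D_3 = 5.9146
D_4 = 6.6362
D_5 = 7.4458
TV_5 = 7.7809/(0.1268−0.045) = 95.1204
P₀ = Σ Dₜ/(1+r)ᵗ + TV_5/(1+r)^5 = 72.4131

CHF 72.41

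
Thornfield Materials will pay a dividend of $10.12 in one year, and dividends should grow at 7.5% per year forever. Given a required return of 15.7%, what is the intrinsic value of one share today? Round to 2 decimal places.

$123.41

Gordon growth model: P₀ = D₁/(r − g), with D₁ = 10.12 given directly.
P₀ = 10.1200 / (0.157 − 0.075) = 10.1200 / 0.082 = 123.4146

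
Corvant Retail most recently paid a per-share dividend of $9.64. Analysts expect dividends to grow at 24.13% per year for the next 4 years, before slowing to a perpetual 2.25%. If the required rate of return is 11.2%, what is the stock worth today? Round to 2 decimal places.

$222.15

Two-stage DDM. Project D₁…D_4 at 0.2413, terminal growth 0.0225, discount at r = 0.112.
D_1 = 11.9661
D_2 = 14.8536
D_3 = 18.4377
D_4 = 22.8867
Terminal value at t=4: TV = D_5/(r−g) = 23.4017/(0.112−0.0225) = 261.4715
P₀ = 11.9661/(1+0.112)^1 + 14.8536/(1+0.112)^2 + 18.4377/(1+0.112)^3 + 22.8867/(1+0.112)^4 + 261.4715/(1+0.112)^4 = 222.1536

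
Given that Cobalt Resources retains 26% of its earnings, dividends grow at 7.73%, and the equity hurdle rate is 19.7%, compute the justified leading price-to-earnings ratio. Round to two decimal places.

6.18

Payout ratio b = 1 − 0.26 = 0.74.
Justified leading P/E = b/(r−g) = 0.74/(0.197−0.0773) = 6.1821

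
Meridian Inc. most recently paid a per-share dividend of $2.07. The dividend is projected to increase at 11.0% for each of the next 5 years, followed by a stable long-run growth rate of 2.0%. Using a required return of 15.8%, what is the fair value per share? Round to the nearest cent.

Two-stage DDM. Project D₁…D_5 at 0.11, terminal growth 0.02, discount at r = 0.158.
D_1 = 2.2977
D_2 = 2.5504
D_3 = 2.8310
D_4 = 3.1424
D_5 = 3.4881
Terminal value at t=5: TV = D_6/(r−g) = 3.5578/(0.158−0.02) = 25.7814
P₀ = 2.2977/(1+0.158)^1 + 2.5504/(1+0.158)^2 + 2.8310/(1+0.158)^3 + 3.1424/(1+0.158)^4 + 3.4881/(1+0.158)^5 + 25.7814/(1+0.158)^5 = 21.5131

$21.51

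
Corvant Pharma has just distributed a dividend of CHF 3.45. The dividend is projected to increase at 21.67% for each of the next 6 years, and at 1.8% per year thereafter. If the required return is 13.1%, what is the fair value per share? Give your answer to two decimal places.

CHF 75.11

Two-stage DDM. Project D₁…D_6 at 0.2167, terminal growth 0.018, discount at r = 0.131.
D_1 = 4.1976
D_2 = 5.1072
D_3 = 6.2140
D_4 = 7.5605
D_5 = 9.1989
D_6 = 11.1923
Terminal value at t=6: TV = D_7/(r−g) = 11.3938/(0.131−0.018) = 100.8299
P₀ = 4.1976/(1+0.131)^1 + 5.1072/(1+0.131)^2 + 6.2140/(1+0.131)^3 + 7.5605/(1+0.131)^4 + 9.1989/(1+0.131)^5 + 11.1923/(1+0.131)^6 + 100.8299/(1+0.131)^6 = 75.1122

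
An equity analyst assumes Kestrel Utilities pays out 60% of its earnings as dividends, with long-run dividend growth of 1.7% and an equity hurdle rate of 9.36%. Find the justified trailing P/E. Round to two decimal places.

7.97

Justified trailing P/E = b(1+g)/(r−g) = 0.60×(1+0.017)/(0.0936−0.017) = 7.9661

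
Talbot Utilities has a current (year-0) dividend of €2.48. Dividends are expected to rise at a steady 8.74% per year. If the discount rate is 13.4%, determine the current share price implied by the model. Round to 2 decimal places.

Gordon growth model: P₀ = D₁/(r − g). D₁ = 2.48 × (1 + 0.0874) = 2.6968.
P₀ = 2.6968 / (0.134 − 0.0874) = 2.6968 / 0.0466 = 57.8702

€57.87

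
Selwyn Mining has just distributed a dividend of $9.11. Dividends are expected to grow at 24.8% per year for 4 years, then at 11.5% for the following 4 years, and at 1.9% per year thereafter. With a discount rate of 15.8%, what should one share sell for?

Three-stage DDM. Project D₁…D_8; terminal Gordon value at t=8 with g = 0.019; discount at r = 0.158.
D_1 = 11.3693
D_2 = 14.1889
D_3 = 17.7077
D_4 = 22.0992
D_5 = 24.6406
D_6 = 27.4743
D_7 = 30.6338
D_8 = 34.1567
TV_8 = 34.8057/(0.158−0.019) = 250.4007
P₀ = Σ Dₜ/(1+r)ᵗ + TV_8/(1+r)^8 = 166.2943

$166.29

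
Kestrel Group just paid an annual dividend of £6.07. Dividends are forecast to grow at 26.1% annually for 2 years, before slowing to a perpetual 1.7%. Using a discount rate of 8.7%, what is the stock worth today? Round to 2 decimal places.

Two-stage DDM. Project D₁…D_2 at 0.261, terminal growth 0.017, discount at r = 0.087.
D_1 = 7.6543
D_2 = 9.6520
Terminal value at t=2: TV = D_3/(r−g) = 9.8161/(0.087−0.017) = 140.2303
P₀ = 7.6543/(1+0.087)^1 + 9.6520/(1+0.087)^2 + 140.2303/(1+0.087)^2 = 133.8919

£133.89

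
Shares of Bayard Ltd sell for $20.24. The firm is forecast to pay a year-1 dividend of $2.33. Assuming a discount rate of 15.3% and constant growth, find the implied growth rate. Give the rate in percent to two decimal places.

3.79%

From P₀ = D₁/(r − g), the implied growth is g = r − D₁/P₀.
g = 0.153 − 2.33/20.24 = 0.153 − 0.11512 = 0.03788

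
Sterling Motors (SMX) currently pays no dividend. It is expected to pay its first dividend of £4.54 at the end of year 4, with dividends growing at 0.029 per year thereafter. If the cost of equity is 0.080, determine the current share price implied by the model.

£70.67

Deferred-dividend DDM. At t=3 the remaining stream is a growing perpetuity with first payment D_4 = 4.54.
V_3 = D_4/(r−g) = 4.54/(0.08−0.029) = 89.0196
P₀ = V_3/(1+r)^3 = 89.0196/(1+0.08)^3 = 70.6666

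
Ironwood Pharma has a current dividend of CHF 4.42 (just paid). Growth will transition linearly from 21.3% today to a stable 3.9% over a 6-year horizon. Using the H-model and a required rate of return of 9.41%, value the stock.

H-model: P₀ = D₀[(1+g_L) + H(g_S−g_L)]/(r−g_L), with H = 6/2 = 3.
P₀ = 4.42 × [(1+0.039) + 3×(0.213−0.039)] / (0.0941−0.039)
   = 4.42 × 1.5610 / 0.0551 = 125.2200

CHF 125.22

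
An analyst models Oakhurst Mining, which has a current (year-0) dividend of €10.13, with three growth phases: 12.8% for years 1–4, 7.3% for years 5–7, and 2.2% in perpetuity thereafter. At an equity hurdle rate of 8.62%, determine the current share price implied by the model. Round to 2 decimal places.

€259.86

Three-stage DDM. Project D₁…D_7; terminal Gordon value at t=7 with g = 0.022; discount at r = 0.0862.
D_1 = 11.4266
D_2 = 12.8892
D_3 = 14.5391
D_4 = 16.4001
D_5 = 17.5973
D_6 = 18.8819
D_7 = 20.2603
TV_7 = 20.7060/(0.0862−0.022) = 322.5231
P₀ = Σ Dₜ/(1+r)ᵗ + TV_7/(1+r)^7 = 259.8616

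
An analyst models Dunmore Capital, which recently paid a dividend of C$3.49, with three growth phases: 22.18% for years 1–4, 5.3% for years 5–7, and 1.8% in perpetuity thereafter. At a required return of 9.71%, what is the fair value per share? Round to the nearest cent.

Three-stage DDM. Project D₁…D_7; terminal Gordon value at t=7 with g = 0.018; discount at r = 0.0971.
D_1 = 4.2641
D_2 = 5.2099
D_3 = 6.3654
D_4 = 7.7772
D_5 = 8.1894
D_6 = 8.6235
D_7 = 9.0805
TV_7 = 9.2440/(0.0971−0.018) = 116.8644
P₀ = Σ Dₜ/(1+r)ᵗ + TV_7/(1+r)^7 = 94.3370

C$94.34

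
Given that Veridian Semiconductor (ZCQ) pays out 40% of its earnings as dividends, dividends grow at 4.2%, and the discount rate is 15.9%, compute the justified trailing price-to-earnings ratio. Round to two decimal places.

Justified trailing P/E = b(1+g)/(r−g) = 0.40×(1+0.042)/(0.159−0.042) = 3.5624

3.56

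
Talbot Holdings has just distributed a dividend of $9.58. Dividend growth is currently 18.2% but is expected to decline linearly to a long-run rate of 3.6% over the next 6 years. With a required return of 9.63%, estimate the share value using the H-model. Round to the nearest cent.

H-model: P₀ = D₀[(1+g_L) + H(g_S−g_L)]/(r−g_L), with H = 6/2 = 3.
P₀ = 9.58 × [(1+0.036) + 3×(0.182−0.036)] / (0.0963−0.036)
   = 9.58 × 1.4740 / 0.0603 = 234.1778

$234.18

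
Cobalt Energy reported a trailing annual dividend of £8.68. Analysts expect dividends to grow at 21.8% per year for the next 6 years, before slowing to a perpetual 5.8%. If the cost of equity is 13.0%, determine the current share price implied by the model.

Two-stage DDM. Project D₁…D_6 at 0.218, terminal growth 0.058, discount at r = 0.13.
D_1 = 10.5722
D_2 = 12.8770
D_3 = 15.6842
D_4 = 19.1033
D_5 = 23.2678
D_6 = 28.3402
Terminal value at t=6: TV = D_7/(r−g) = 29.9840/(0.13−0.058) = 416.4440
P₀ = 10.5722/(1+0.13)^1 + 12.8770/(1+0.13)^2 + 15.6842/(1+0.13)^3 + 19.1033/(1+0.13)^4 + 23.2678/(1+0.13)^5 + 28.3402/(1+0.13)^6 + 416.4440/(1+0.13)^6 = 268.2938

£268.29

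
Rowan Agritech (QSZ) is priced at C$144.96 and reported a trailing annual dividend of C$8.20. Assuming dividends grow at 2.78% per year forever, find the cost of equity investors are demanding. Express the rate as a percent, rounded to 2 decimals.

Rearranging the constant-growth DDM: r = D₁/P₀ + g.
D₁ = 8.20 × (1 + 0.0278) = 8.4280.
r = 8.4280 / 144.96 + 0.0278 = 0.05814 + 0.0278 = 0.08594

8.59%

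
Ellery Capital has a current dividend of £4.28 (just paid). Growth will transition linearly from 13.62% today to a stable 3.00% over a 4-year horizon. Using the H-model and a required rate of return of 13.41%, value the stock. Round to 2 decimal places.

H-model: P₀ = D₀[(1+g_L) + H(g_S−g_L)]/(r−g_L), with H = 4/2 = 2.
P₀ = 4.28 × [(1+0.03) + 2×(0.1362−0.03)] / (0.1341−0.03)
   = 4.28 × 1.2424 / 0.1041 = 51.0804

£51.08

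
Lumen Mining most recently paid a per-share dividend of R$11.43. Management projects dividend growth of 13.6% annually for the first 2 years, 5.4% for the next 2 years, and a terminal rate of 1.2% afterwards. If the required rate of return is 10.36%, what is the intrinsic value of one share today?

R$168.54

Three-stage DDM. Project D₁…D_4; terminal Gordon value at t=4 with g = 0.012; discount at r = 0.1036.
D_1 = 12.9845
D_2 = 14.7504
D_3 = 15.5469
D_4 = 16.3864
TV_4 = 16.5831/(0.1036−0.012) = 181.0378
P₀ = Σ Dₜ/(1+r)ᵗ + TV_4/(1+r)^4 = 168.5357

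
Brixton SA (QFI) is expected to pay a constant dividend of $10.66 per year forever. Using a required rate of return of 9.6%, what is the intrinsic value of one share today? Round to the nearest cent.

$111.04

Zero-growth DDM (perpetuity): P₀ = D/r = 10.66 / 0.096 = 111.0417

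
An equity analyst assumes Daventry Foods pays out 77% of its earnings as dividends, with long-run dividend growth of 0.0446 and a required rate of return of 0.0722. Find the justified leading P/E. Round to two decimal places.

27.90

Justified leading P/E = b/(r−g) = 0.77/(0.0722−0.0446) = 27.8986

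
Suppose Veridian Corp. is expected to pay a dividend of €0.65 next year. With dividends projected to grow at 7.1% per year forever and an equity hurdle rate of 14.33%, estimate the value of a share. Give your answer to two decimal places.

€8.99

Gordon growth model: P₀ = D₁/(r − g), with D₁ = 0.65 given directly.
P₀ = 0.6500 / (0.1433 − 0.071) = 0.6500 / 0.0723 = 8.9903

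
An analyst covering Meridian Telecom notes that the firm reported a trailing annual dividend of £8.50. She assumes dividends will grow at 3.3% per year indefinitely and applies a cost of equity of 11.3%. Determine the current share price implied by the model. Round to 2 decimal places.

Gordon growth model: P₀ = D₁/(r − g). D₁ = 8.50 × (1 + 0.033) = 8.7805.
P₀ = 8.7805 / (0.113 − 0.033) = 8.7805 / 0.08 = 109.7562

£109.76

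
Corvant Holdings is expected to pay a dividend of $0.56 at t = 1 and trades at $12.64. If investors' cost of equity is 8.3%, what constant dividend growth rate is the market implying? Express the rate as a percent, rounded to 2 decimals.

3.87%

From P₀ = D₁/(r − g), the implied growth is g = r − D₁/P₀.
g = 0.083 − 0.56/12.64 = 0.083 − 0.04430 = 0.03870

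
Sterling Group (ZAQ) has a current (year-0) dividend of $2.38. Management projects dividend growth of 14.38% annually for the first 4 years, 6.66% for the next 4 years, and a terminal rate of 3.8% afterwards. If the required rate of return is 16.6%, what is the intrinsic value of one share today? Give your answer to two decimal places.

$28.68

Three-stage DDM. Project D₁…D_8; terminal Gordon value at t=8 with g = 0.038; discount at r = 0.166.
D_1 = 2.7222
D_2 = 3.1137
D_3 = 3.5615
D_4 = 4.0736
D_5 = 4.3449
D_6 = 4.6343
D_7 = 4.9429
D_8 = 5.2721
TV_8 = 5.4724/(0.166−0.038) = 42.7534
P₀ = Σ Dₜ/(1+r)ᵗ + TV_8/(1+r)^8 = 28.6791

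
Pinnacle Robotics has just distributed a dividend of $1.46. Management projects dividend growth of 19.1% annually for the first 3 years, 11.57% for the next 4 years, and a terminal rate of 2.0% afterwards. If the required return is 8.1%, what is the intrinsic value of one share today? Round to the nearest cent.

$50.84

Three-stage DDM. Project D₁…D_7; terminal Gordon value at t=7 with g = 0.02; discount at r = 0.081.
D_1 = 1.7389
D_2 = 2.0710
D_3 = 2.4665
D_4 = 2.7519
D_5 = 3.0703
D_6 = 3.4256
D_7 = 3.8219
TV_7 = 3.8983/(0.081−0.02) = 63.9070
P₀ = Σ Dₜ/(1+r)ᵗ + TV_7/(1+r)^7 = 50.8393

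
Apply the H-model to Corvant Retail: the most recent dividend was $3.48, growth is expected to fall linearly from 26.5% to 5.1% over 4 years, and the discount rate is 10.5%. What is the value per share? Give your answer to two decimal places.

$95.31

H-model: P₀ = D₀[(1+g_L) + H(g_S−g_L)]/(r−g_L), with H = 4/2 = 2.
P₀ = 3.48 × [(1+0.051) + 2×(0.265−0.051)] / (0.105−0.051)
   = 3.48 × 1.4790 / 0.054 = 95.3133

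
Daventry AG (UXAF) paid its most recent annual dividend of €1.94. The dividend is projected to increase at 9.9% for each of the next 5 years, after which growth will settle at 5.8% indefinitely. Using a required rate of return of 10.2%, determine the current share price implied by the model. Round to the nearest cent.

€55.64

Two-stage DDM. Project D₁…D_5 at 0.099, terminal growth 0.058, discount at r = 0.102.
D_1 = 2.1321
D_2 = 2.3431
D_3 = 2.5751
D_4 = 2.8300
D_5 = 3.1102
Terminal value at t=5: TV = D_6/(r−g) = 3.2906/(0.102−0.058) = 74.7865
P₀ = 2.1321/(1+0.102)^1 + 2.3431/(1+0.102)^2 + 2.5751/(1+0.102)^3 + 2.8300/(1+0.102)^4 + 3.1102/(1+0.102)^5 + 74.7865/(1+0.102)^5 = 55.6377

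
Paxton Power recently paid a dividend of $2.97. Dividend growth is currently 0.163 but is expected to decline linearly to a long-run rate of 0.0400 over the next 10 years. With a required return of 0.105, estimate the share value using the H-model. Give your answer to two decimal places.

$75.62

H-model: P₀ = D₀[(1+g_L) + H(g_S−g_L)]/(r−g_L), with H = 10/2 = 5.
P₀ = 2.97 × [(1+0.04) + 5×(0.163−0.04)] / (0.105−0.04)
   = 2.97 × 1.6550 / 0.065 = 75.6208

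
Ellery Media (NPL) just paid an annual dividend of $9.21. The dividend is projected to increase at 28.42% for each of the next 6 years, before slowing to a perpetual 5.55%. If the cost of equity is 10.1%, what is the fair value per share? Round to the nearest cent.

Two-stage DDM. Project D₁…D_6 at 0.2842, terminal growth 0.0555, discount at r = 0.101.
D_1 = 11.8275
D_2 = 15.1889
D_3 = 19.5055
D_4 = 25.0490
D_5 = 32.1679
D_6 = 41.3100
Terminal value at t=6: TV = D_7/(r−g) = 43.6027/(0.101−0.0555) = 958.3022
P₀ = 11.8275/(1+0.101)^1 + 15.1889/(1+0.101)^2 + 19.5055/(1+0.101)^3 + 25.0490/(1+0.101)^4 + 32.1679/(1+0.101)^5 + 41.3100/(1+0.101)^6 + 958.3022/(1+0.101)^6 = 636.0043

$636.00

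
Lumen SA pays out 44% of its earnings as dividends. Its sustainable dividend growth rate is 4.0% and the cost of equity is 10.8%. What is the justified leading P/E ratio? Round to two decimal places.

6.47

Justified leading P/E = b/(r−g) = 0.44/(0.108−0.04) = 6.4706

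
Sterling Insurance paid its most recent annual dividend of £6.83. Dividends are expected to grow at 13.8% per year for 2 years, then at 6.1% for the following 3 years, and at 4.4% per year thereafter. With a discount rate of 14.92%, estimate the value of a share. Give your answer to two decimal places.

£82.93

Three-stage DDM. Project D₁…D_5; terminal Gordon value at t=5 with g = 0.044; discount at r = 0.1492.
D_1 = 7.7725
D_2 = 8.8452
D_3 = 9.3847
D_4 = 9.9572
D_5 = 10.5646
TV_5 = 11.0294/(0.1492−0.044) = 104.8422
P₀ = Σ Dₜ/(1+r)ᵗ + TV_5/(1+r)^5 = 82.9309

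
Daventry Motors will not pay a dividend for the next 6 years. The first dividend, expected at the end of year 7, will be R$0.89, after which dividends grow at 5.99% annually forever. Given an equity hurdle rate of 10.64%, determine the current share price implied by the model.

R$10.43

Deferred-dividend DDM. At t=6 the remaining stream is a growing perpetuity with first payment D_7 = 0.89.
V_6 = D_7/(r−g) = 0.89/(0.1064−0.0599) = 19.1398
P₀ = V_6/(1+r)^6 = 19.1398/(1+0.1064)^6 = 10.4343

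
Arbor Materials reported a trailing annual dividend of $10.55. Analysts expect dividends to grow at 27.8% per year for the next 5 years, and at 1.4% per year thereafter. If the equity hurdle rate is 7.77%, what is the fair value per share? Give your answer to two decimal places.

$484.38

Two-stage DDM. Project D₁…D_5 at 0.278, terminal growth 0.014, discount at r = 0.0777.
D_1 = 13.4829
D_2 = 17.2311
D_3 = 22.0214
D_4 = 28.1434
D_5 = 35.9672
Terminal value at t=5: TV = D_6/(r−g) = 36.4707/(0.0777−0.014) = 572.5392
P₀ = 13.4829/(1+0.0777)^1 + 17.2311/(1+0.0777)^2 + 22.0214/(1+0.0777)^3 + 28.1434/(1+0.0777)^4 + 35.9672/(1+0.0777)^5 + 572.5392/(1+0.0777)^5 = 484.3811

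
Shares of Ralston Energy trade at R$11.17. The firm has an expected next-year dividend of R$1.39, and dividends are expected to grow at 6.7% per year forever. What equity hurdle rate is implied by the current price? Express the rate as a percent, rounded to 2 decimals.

19.14%

Rearranging the constant-growth DDM: r = D₁/P₀ + g.
r = 1.3900 / 11.17 + 0.067 = 0.12444 + 0.067 = 0.19144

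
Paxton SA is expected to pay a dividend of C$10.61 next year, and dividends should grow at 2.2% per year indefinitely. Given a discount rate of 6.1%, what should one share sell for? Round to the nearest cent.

C$272.05

Gordon growth model: P₀ = D₁/(r − g), with D₁ = 10.61 given directly.
P₀ = 10.6100 / (0.061 − 0.022) = 10.6100 / 0.039 = 272.0513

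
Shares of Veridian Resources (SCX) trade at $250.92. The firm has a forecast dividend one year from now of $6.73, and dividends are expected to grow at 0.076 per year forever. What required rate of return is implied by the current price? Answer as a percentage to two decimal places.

Rearranging the constant-growth DDM: r = D₁/P₀ + g.
r = 6.7300 / 250.92 + 0.076 = 0.02682 + 0.076 = 0.10282

10.28%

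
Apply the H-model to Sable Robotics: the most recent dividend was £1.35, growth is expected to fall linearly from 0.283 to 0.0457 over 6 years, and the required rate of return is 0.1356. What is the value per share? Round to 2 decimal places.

£26.39

H-model: P₀ = D₀[(1+g_L) + H(g_S−g_L)]/(r−g_L), with H = 6/2 = 3.
P₀ = 1.35 × [(1+0.0457) + 3×(0.283−0.0457)] / (0.1356−0.0457)
   = 1.35 × 1.7576 / 0.0899 = 26.3933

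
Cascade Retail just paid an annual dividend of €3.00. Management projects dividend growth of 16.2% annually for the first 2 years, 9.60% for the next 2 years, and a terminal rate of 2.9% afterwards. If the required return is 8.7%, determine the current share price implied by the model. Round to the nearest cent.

Three-stage DDM. Project D₁…D_4; terminal Gordon value at t=4 with g = 0.029; discount at r = 0.087.
D_1 = 3.4860
D_2 = 4.0507
D_3 = 4.4396
D_4 = 4.8658
TV_4 = 5.0069/(0.087−0.029) = 86.3261
P₀ = Σ Dₜ/(1+r)ᵗ + TV_4/(1+r)^4 = 75.4107

€75.41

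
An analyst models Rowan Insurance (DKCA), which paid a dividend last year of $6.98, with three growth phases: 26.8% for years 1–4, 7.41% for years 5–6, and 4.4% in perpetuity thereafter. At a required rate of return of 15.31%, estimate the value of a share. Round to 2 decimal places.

$138.71

Three-stage DDM. Project D₁…D_6; terminal Gordon value at t=6 with g = 0.044; discount at r = 0.1531.
D_1 = 8.8506
D_2 = 11.2226
D_3 = 14.2303
D_4 = 18.0440
D_5 = 19.3810
D_6 = 20.8172
TV_6 = 21.7331/(0.1531−0.044) = 199.2038
P₀ = Σ Dₜ/(1+r)ᵗ + TV_6/(1+r)^6 = 138.7075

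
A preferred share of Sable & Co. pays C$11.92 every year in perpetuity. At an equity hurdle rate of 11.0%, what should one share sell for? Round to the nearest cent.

C$108.36

Zero-growth DDM (perpetuity): P₀ = D/r = 11.92 / 0.11 = 108.3636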